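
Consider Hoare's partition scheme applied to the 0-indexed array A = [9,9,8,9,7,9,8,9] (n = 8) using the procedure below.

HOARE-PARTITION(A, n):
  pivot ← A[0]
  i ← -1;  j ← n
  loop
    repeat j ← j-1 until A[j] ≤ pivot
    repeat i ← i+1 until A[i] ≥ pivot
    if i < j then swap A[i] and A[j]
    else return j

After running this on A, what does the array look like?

[9,8,8,9,7,9,9,9]

pivot=9
j stops at 7 (9), i stops at 0 (9); swap ⇒ [9,9,8,9,7,9,8,9]
j stops at 6 (8), i stops at 1 (9); swap ⇒ [9,8,8,9,7,9,9,9]
j stops at 5 (9), i stops at 3 (9); swap ⇒ [9,8,8,9,7,9,9,9]
j stops at 4, i stops at 5; i≥j ⇒ return 4. A=[9,8,8,9,7,9,9,9]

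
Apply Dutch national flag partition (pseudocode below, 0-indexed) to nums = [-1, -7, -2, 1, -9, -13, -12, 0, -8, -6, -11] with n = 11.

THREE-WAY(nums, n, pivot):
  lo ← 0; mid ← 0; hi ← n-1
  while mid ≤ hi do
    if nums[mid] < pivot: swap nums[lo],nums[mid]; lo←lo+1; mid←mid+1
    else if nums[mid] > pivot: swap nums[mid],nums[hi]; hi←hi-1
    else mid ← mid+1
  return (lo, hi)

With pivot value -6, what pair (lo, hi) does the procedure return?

(6, 6)

pivot = -6; lo=0, mid=0, hi=10
nums[mid]=-1>-6: swap nums[0],nums[10]; hi=9 → [-11, -7, -2, 1, -9, -13, -12, 0, -8, -6, -1]
nums[mid]=-11<-6: swap nums[0],nums[0]; lo=1,mid=1 → [-11, -7, -2, 1, -9, -13, -12, 0, -8, -6, -1]
nums[mid]=-7<-6: swap nums[1],nums[1]; lo=2,mid=2 → [-11, -7, -2, 1, -9, -13, -12, 0, -8, -6, -1]
nums[mid]=-2>-6: swap nums[2],nums[9]; hi=8 → [-11, -7, -6, 1, -9, -13, -12, 0, -8, -2, -1]
nums[mid]=-6=-6: mid=3
nums[mid]=1>-6: swap nums[3],nums[8]; hi=7 → [-11, -7, -6, -8, -9, -13, -12, 0, 1, -2, -1]
nums[mid]=-8<-6: swap nums[2],nums[3]; lo=3,mid=4 → [-11, -7, -8, -6, -9, -13, -12, 0, 1, -2, -1]
nums[mid]=-9<-6: swap nums[3],nums[4]; lo=4,mid=5 → [-11, -7, -8, -9, -6, -13, -12, 0, 1, -2, -1]
nums[mid]=-13<-6: swap nums[4],nums[5]; lo=5,mid=6 → [-11, -7, -8, -9, -13, -6, -12, 0, 1, -2, -1]
nums[mid]=-12<-6: swap nums[5],nums[6]; lo=6,mid=7 → [-11, -7, -8, -9, -13, -12, -6, 0, 1, -2, -1]
nums[mid]=0>-6: swap nums[7],nums[7]; hi=6 → [-11, -7, -8, -9, -13, -12, -6, 0, 1, -2, -1]
end: lo=6, hi=6; nums = [-11, -7, -8, -9, -13, -12, -6, 0, 1, -2, -1]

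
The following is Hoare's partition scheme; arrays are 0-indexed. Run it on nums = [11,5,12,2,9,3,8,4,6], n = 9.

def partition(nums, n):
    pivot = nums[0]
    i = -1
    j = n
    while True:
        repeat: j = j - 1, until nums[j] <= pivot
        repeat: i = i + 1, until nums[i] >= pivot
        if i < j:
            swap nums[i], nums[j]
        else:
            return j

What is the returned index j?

pivot=11
j stops at 8 (6), i stops at 0 (11); swap ⇒ [6,5,12,2,9,3,8,4,11]
j stops at 7 (4), i stops at 2 (12); swap ⇒ [6,5,4,2,9,3,8,12,11]
j stops at 6, i stops at 7; i≥j ⇒ return 6. nums=[6,5,4,2,9,3,8,12,11]

6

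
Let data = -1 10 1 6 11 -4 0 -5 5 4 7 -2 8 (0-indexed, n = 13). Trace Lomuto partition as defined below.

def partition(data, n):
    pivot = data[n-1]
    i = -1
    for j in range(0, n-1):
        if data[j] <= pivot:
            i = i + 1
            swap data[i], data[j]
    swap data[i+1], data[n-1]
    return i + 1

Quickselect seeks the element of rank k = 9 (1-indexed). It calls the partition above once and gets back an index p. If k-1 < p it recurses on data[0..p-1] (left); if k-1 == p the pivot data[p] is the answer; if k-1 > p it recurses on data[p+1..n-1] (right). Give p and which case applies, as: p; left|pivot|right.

pivot=8, i=-1
j=0: -1≤8, i=0, swap(0,0) ⇒ -1 10 1 6 11 -4 0 -5 5 4 7 -2 8
j=1: 10>8, skip
j=2: 1≤8, i=1, swap(1,2) ⇒ -1 1 10 6 11 -4 0 -5 5 4 7 -2 8
j=3: 6≤8, i=2, swap(2,3) ⇒ -1 1 6 10 11 -4 0 -5 5 4 7 -2 8
j=4: 11>8, skip
j=5: -4≤8, i=3, swap(3,5) ⇒ -1 1 6 -4 11 10 0 -5 5 4 7 -2 8
j=6: 0≤8, i=4, swap(4,6) ⇒ -1 1 6 -4 0 10 11 -5 5 4 7 -2 8
j=7: -5≤8, i=5, swap(5,7) ⇒ -1 1 6 -4 0 -5 11 10 5 4 7 -2 8
j=8: 5≤8, i=6, swap(6,8) ⇒ -1 1 6 -4 0 -5 5 10 11 4 7 -2 8
j=9: 4≤8, i=7, swap(7,9) ⇒ -1 1 6 -4 0 -5 5 4 11 10 7 -2 8
j=10: 7≤8, i=8, swap(8,10) ⇒ -1 1 6 -4 0 -5 5 4 7 10 11 -2 8
j=11: -2≤8, i=9, swap(9,11) ⇒ -1 1 6 -4 0 -5 5 4 7 -2 11 10 8
swap(10,12) ⇒ -1 1 6 -4 0 -5 5 4 7 -2 8 10 11; return 10
p = 10; k-1 = 8 < 10 ⇒ left

10; left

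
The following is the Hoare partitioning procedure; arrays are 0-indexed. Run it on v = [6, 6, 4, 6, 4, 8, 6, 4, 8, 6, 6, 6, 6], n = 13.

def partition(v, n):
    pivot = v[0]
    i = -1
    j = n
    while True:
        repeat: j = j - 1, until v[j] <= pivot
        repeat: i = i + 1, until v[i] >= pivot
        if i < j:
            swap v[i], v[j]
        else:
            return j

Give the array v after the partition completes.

[6, 6, 4, 6, 4, 6, 4, 6, 8, 8, 6, 6, 6]

pivot = v[0] = 6; i = -1, j = 13
j→12 (v[12]=6≤6), i→0 (v[0]=6≥6); i<j, swap → [6, 6, 4, 6, 4, 8, 6, 4, 8, 6, 6, 6, 6]
j→11 (v[11]=6≤6), i→1 (v[1]=6≥6); i<j, swap → [6, 6, 4, 6, 4, 8, 6, 4, 8, 6, 6, 6, 6]
j→10 (v[10]=6≤6), i→3 (v[3]=6≥6); i<j, swap → [6, 6, 4, 6, 4, 8, 6, 4, 8, 6, 6, 6, 6]
j→9 (v[9]=6≤6), i→5 (v[5]=8≥6); i<j, swap → [6, 6, 4, 6, 4, 6, 6, 4, 8, 8, 6, 6, 6]
j→7 (v[7]=4≤6), i→6 (v[6]=6≥6); i<j, swap → [6, 6, 4, 6, 4, 6, 4, 6, 8, 8, 6, 6, 6]
j→6, i→7; i≥j, return j=6. v = [6, 6, 4, 6, 4, 6, 4, 6, 8, 8, 6, 6, 6]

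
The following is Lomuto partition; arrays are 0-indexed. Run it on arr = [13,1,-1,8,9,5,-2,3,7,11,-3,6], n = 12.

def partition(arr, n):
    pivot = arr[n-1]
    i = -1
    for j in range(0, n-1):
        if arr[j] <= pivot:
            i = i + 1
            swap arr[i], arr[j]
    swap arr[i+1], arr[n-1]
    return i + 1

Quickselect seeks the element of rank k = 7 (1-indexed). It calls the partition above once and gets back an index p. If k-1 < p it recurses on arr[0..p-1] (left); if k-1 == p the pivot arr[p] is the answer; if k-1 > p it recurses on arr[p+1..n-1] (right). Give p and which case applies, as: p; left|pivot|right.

pivot=6, i=-1
j=0: 13>6, skip
j=1: 1≤6, i=0, swap(0,1) ⇒ [1,13,-1,8,9,5,-2,3,7,11,-3,6]
j=2: -1≤6, i=1, swap(1,2) ⇒ [1,-1,13,8,9,5,-2,3,7,11,-3,6]
j=3: 8>6, skip
j=4: 9>6, skip
j=5: 5≤6, i=2, swap(2,5) ⇒ [1,-1,5,8,9,13,-2,3,7,11,-3,6]
j=6: -2≤6, i=3, swap(3,6) ⇒ [1,-1,5,-2,9,13,8,3,7,11,-3,6]
j=7: 3≤6, i=4, swap(4,7) ⇒ [1,-1,5,-2,3,13,8,9,7,11,-3,6]
j=8: 7>6, skip
j=9: 11>6, skip
j=10: -3≤6, i=5, swap(5,10) ⇒ [1,-1,5,-2,3,-3,8,9,7,11,13,6]
swap(6,11) ⇒ [1,-1,5,-2,3,-3,6,9,7,11,13,8]; return 6
p = 6; k-1 = 6 == 6 ⇒ pivot

6; pivot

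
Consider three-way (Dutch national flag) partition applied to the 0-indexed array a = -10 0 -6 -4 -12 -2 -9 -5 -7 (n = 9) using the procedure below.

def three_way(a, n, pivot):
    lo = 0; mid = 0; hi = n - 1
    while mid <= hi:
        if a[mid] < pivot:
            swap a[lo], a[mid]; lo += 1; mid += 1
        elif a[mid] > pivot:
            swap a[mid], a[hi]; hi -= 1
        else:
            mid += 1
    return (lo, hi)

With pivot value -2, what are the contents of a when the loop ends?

-10 -7 -6 -4 -12 -9 -5 -2 0

lo=0 mid=0 hi=8
-10<-2: swap(0,0), lo=1 mid=1 ⇒ -10 0 -6 -4 -12 -2 -9 -5 -7
0>-2: swap(1,8), hi=7 ⇒ -10 -7 -6 -4 -12 -2 -9 -5 0
-7<-2: swap(1,1), lo=2 mid=2 ⇒ -10 -7 -6 -4 -12 -2 -9 -5 0
-6<-2: swap(2,2), lo=3 mid=3 ⇒ -10 -7 -6 -4 -12 -2 -9 -5 0
-4<-2: swap(3,3), lo=4 mid=4 ⇒ -10 -7 -6 -4 -12 -2 -9 -5 0
-12<-2: swap(4,4), lo=5 mid=5 ⇒ -10 -7 -6 -4 -12 -2 -9 -5 0
-2=-2: mid=6
-9<-2: swap(5,6), lo=6 mid=7 ⇒ -10 -7 -6 -4 -12 -9 -2 -5 0
-5<-2: swap(6,7), lo=7 mid=8 ⇒ -10 -7 -6 -4 -12 -9 -5 -2 0
done. lo=7 hi=7; a=-10 -7 -6 -4 -12 -9 -5 -2 0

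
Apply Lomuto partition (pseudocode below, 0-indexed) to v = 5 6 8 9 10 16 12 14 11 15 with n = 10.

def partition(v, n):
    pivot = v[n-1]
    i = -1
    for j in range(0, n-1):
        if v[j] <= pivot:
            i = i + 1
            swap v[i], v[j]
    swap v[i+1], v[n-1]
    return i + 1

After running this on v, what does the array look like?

5 6 8 9 10 12 14 11 15 16

pivot=15, i=-1
j=0: 5≤15, i=0, swap(0,0) ⇒ 5 6 8 9 10 16 12 14 11 15
j=1: 6≤15, i=1, swap(1,1) ⇒ 5 6 8 9 10 16 12 14 11 15
j=2: 8≤15, i=2, swap(2,2) ⇒ 5 6 8 9 10 16 12 14 11 15
j=3: 9≤15, i=3, swap(3,3) ⇒ 5 6 8 9 10 16 12 14 11 15
j=4: 10≤15, i=4, swap(4,4) ⇒ 5 6 8 9 10 16 12 14 11 15
j=5: 16>15, skip
j=6: 12≤15, i=5, swap(5,6) ⇒ 5 6 8 9 10 12 16 14 11 15
j=7: 14≤15, i=6, swap(6,7) ⇒ 5 6 8 9 10 12 14 16 11 15
j=8: 11≤15, i=7, swap(7,8) ⇒ 5 6 8 9 10 12 14 11 16 15
swap(8,9) ⇒ 5 6 8 9 10 12 14 11 15 16; return 8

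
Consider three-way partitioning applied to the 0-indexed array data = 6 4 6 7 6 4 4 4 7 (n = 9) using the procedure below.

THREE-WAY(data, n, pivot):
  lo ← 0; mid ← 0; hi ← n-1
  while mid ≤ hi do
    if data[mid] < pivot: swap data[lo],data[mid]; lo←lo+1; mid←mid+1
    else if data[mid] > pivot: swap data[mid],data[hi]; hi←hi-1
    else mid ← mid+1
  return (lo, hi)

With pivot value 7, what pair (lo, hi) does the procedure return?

lo=0 mid=0 hi=8
6<7: swap(0,0), lo=1 mid=1 ⇒ 6 4 6 7 6 4 4 4 7
4<7: swap(1,1), lo=2 mid=2 ⇒ 6 4 6 7 6 4 4 4 7
6<7: swap(2,2), lo=3 mid=3 ⇒ 6 4 6 7 6 4 4 4 7
7=7: mid=4
6<7: swap(3,4), lo=4 mid=5 ⇒ 6 4 6 6 7 4 4 4 7
4<7: swap(4,5), lo=5 mid=6 ⇒ 6 4 6 6 4 7 4 4 7
4<7: swap(5,6), lo=6 mid=7 ⇒ 6 4 6 6 4 4 7 4 7
4<7: swap(6,7), lo=7 mid=8 ⇒ 6 4 6 6 4 4 4 7 7
7=7: mid=9
done. lo=7 hi=8; data=6 4 6 6 4 4 4 7 7

(7, 8)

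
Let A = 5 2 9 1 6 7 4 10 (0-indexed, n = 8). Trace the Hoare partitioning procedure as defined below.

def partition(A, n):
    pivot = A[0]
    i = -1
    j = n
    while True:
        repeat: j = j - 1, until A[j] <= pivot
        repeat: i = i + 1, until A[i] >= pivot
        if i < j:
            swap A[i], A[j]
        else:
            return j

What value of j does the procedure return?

pivot = A[0] = 5; i = -1, j = 8
j→6 (A[6]=4≤5), i→0 (A[0]=5≥5); i<j, swap → 4 2 9 1 6 7 5 10
j→3 (A[3]=1≤5), i→2 (A[2]=9≥5); i<j, swap → 4 2 1 9 6 7 5 10
j→2, i→3; i≥j, return j=2. A = 4 2 1 9 6 7 5 10

2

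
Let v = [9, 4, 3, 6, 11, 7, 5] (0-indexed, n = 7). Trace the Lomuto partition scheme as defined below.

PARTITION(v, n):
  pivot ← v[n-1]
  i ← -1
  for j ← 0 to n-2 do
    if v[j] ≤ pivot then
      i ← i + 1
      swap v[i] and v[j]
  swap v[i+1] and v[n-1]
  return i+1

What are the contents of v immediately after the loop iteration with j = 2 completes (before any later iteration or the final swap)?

[4, 3, 9, 6, 11, 7, 5]

pivot=5, i=-1
j=0: 9>5, skip
j=1: 4≤5, i=0, swap(0,1) ⇒ [4, 9, 3, 6, 11, 7, 5]
j=2: 3≤5, i=1, swap(1,2) ⇒ [4, 3, 9, 6, 11, 7, 5]
(after j=2) v = [4, 3, 9, 6, 11, 7, 5]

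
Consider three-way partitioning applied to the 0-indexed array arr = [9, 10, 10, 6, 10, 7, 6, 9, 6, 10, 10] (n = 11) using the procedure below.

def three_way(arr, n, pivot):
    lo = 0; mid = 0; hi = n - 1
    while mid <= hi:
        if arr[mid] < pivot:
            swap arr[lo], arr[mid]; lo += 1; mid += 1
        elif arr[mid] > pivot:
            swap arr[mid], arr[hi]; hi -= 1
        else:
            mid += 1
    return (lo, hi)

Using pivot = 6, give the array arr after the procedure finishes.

lo=0 mid=0 hi=10
9>6: swap(0,10), hi=9 ⇒ [10, 10, 10, 6, 10, 7, 6, 9, 6, 10, 9]
10>6: swap(0,9), hi=8 ⇒ [10, 10, 10, 6, 10, 7, 6, 9, 6, 10, 9]
10>6: swap(0,8), hi=7 ⇒ [6, 10, 10, 6, 10, 7, 6, 9, 10, 10, 9]
6=6: mid=1
10>6: swap(1,7), hi=6 ⇒ [6, 9, 10, 6, 10, 7, 6, 10, 10, 10, 9]
9>6: swap(1,6), hi=5 ⇒ [6, 6, 10, 6, 10, 7, 9, 10, 10, 10, 9]
6=6: mid=2
10>6: swap(2,5), hi=4 ⇒ [6, 6, 7, 6, 10, 10, 9, 10, 10, 10, 9]
7>6: swap(2,4), hi=3 ⇒ [6, 6, 10, 6, 7, 10, 9, 10, 10, 10, 9]
10>6: swap(2,3), hi=2 ⇒ [6, 6, 6, 10, 7, 10, 9, 10, 10, 10, 9]
6=6: mid=3
done. lo=0 hi=2; arr=[6, 6, 6, 10, 7, 10, 9, 10, 10, 10, 9]

[6, 6, 6, 10, 7, 10, 9, 10, 10, 10, 9]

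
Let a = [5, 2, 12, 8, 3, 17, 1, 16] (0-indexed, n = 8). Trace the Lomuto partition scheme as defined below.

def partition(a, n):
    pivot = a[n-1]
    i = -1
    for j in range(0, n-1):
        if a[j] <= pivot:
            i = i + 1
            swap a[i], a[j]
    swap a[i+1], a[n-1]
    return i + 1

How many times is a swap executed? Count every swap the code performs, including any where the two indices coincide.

7

pivot=16, i=-1
j=0: 5≤16, i=0, swap(0,0) ⇒ [5, 2, 12, 8, 3, 17, 1, 16]
j=1: 2≤16, i=1, swap(1,1) ⇒ [5, 2, 12, 8, 3, 17, 1, 16]
j=2: 12≤16, i=2, swap(2,2) ⇒ [5, 2, 12, 8, 3, 17, 1, 16]
j=3: 8≤16, i=3, swap(3,3) ⇒ [5, 2, 12, 8, 3, 17, 1, 16]
j=4: 3≤16, i=4, swap(4,4) ⇒ [5, 2, 12, 8, 3, 17, 1, 16]
j=5: 17>16, skip
j=6: 1≤16, i=5, swap(5,6) ⇒ [5, 2, 12, 8, 3, 1, 17, 16]
swap(6,7) ⇒ [5, 2, 12, 8, 3, 1, 16, 17]; return 6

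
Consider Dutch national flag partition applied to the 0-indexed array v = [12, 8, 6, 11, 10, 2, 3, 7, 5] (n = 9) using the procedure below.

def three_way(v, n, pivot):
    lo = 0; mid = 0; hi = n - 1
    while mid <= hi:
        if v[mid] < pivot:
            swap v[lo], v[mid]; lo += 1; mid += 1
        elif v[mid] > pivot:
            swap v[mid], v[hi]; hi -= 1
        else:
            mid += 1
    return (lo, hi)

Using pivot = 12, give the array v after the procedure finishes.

[8, 6, 11, 10, 2, 3, 7, 5, 12]

pivot = 12; lo=0, mid=0, hi=8
v[mid]=12=12: mid=1
v[mid]=8<12: swap v[0],v[1]; lo=1,mid=2 → [8, 12, 6, 11, 10, 2, 3, 7, 5]
v[mid]=6<12: swap v[1],v[2]; lo=2,mid=3 → [8, 6, 12, 11, 10, 2, 3, 7, 5]
v[mid]=11<12: swap v[2],v[3]; lo=3,mid=4 → [8, 6, 11, 12, 10, 2, 3, 7, 5]
v[mid]=10<12: swap v[3],v[4]; lo=4,mid=5 → [8, 6, 11, 10, 12, 2, 3, 7, 5]
v[mid]=2<12: swap v[4],v[5]; lo=5,mid=6 → [8, 6, 11, 10, 2, 12, 3, 7, 5]
v[mid]=3<12: swap v[5],v[6]; lo=6,mid=7 → [8, 6, 11, 10, 2, 3, 12, 7, 5]
v[mid]=7<12: swap v[6],v[7]; lo=7,mid=8 → [8, 6, 11, 10, 2, 3, 7, 12, 5]
v[mid]=5<12: swap v[7],v[8]; lo=8,mid=9 → [8, 6, 11, 10, 2, 3, 7, 5, 12]
end: lo=8, hi=8; v = [8, 6, 11, 10, 2, 3, 7, 5, 12]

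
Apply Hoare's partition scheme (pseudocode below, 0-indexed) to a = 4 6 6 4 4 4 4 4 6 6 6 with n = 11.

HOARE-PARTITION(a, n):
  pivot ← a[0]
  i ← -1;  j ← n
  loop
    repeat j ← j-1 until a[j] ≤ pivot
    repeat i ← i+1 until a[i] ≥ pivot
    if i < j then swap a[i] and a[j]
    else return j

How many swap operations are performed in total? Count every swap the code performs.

4

pivot=4
j stops at 7 (4), i stops at 0 (4); swap ⇒ 4 6 6 4 4 4 4 4 6 6 6
j stops at 6 (4), i stops at 1 (6); swap ⇒ 4 4 6 4 4 4 6 4 6 6 6
j stops at 5 (4), i stops at 2 (6); swap ⇒ 4 4 4 4 4 6 6 4 6 6 6
j stops at 4 (4), i stops at 3 (4); swap ⇒ 4 4 4 4 4 6 6 4 6 6 6
j stops at 3, i stops at 4; i≥j ⇒ return 3. a=4 4 4 4 4 6 6 4 6 6 6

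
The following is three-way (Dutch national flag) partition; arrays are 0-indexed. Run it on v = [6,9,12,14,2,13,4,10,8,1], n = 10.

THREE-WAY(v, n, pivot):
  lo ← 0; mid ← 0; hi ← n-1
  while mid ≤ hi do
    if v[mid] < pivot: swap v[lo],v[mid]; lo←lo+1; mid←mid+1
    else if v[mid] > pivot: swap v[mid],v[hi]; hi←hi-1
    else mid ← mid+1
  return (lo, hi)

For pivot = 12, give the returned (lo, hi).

lo=0 mid=0 hi=9
6<12: swap(0,0), lo=1 mid=1 ⇒ [6,9,12,14,2,13,4,10,8,1]
9<12: swap(1,1), lo=2 mid=2 ⇒ [6,9,12,14,2,13,4,10,8,1]
12=12: mid=3
14>12: swap(3,9), hi=8 ⇒ [6,9,12,1,2,13,4,10,8,14]
1<12: swap(2,3), lo=3 mid=4 ⇒ [6,9,1,12,2,13,4,10,8,14]
2<12: swap(3,4), lo=4 mid=5 ⇒ [6,9,1,2,12,13,4,10,8,14]
13>12: swap(5,8), hi=7 ⇒ [6,9,1,2,12,8,4,10,13,14]
8<12: swap(4,5), lo=5 mid=6 ⇒ [6,9,1,2,8,12,4,10,13,14]
4<12: swap(5,6), lo=6 mid=7 ⇒ [6,9,1,2,8,4,12,10,13,14]
10<12: swap(6,7), lo=7 mid=8 ⇒ [6,9,1,2,8,4,10,12,13,14]
done. lo=7 hi=7; v=[6,9,1,2,8,4,10,12,13,14]

(7, 7)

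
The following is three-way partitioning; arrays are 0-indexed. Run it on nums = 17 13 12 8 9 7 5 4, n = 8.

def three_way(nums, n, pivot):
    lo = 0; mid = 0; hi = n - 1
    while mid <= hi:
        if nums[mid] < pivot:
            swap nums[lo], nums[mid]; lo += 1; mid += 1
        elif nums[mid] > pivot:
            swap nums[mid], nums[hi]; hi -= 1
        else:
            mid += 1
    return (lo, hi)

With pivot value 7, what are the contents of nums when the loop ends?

lo=0 mid=0 hi=7
17>7: swap(0,7), hi=6 ⇒ 4 13 12 8 9 7 5 17
4<7: swap(0,0), lo=1 mid=1 ⇒ 4 13 12 8 9 7 5 17
13>7: swap(1,6), hi=5 ⇒ 4 5 12 8 9 7 13 17
5<7: swap(1,1), lo=2 mid=2 ⇒ 4 5 12 8 9 7 13 17
12>7: swap(2,5), hi=4 ⇒ 4 5 7 8 9 12 13 17
7=7: mid=3
8>7: swap(3,4), hi=3 ⇒ 4 5 7 9 8 12 13 17
9>7: swap(3,3), hi=2 ⇒ 4 5 7 9 8 12 13 17
done. lo=2 hi=2; nums=4 5 7 9 8 12 13 17

4 5 7 9 8 12 13 17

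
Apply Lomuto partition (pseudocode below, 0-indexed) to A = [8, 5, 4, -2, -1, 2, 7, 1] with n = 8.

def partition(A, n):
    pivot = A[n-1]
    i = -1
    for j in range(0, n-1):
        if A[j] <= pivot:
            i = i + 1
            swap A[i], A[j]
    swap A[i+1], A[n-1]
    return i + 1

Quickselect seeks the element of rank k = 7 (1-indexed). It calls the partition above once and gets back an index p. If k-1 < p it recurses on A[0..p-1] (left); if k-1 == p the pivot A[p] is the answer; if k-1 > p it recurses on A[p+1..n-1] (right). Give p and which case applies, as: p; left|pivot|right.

pivot = A[7] = 1; i = -1
j=0: A[0]=8 > 1 → no swap
j=1: A[1]=5 > 1 → no swap
j=2: A[2]=4 > 1 → no swap
j=3: A[3]=-2 ≤ 1 → i=0, swap A[0],A[3] → [-2, 5, 4, 8, -1, 2, 7, 1]
j=4: A[4]=-1 ≤ 1 → i=1, swap A[1],A[4] → [-2, -1, 4, 8, 5, 2, 7, 1]
j=5: A[5]=2 > 1 → no swap
j=6: A[6]=7 > 1 → no swap
final swap A[2],A[7] → [-2, -1, 1, 8, 5, 2, 7, 4]; return 2
p = 2; k-1 = 6 > 2 ⇒ right

2; right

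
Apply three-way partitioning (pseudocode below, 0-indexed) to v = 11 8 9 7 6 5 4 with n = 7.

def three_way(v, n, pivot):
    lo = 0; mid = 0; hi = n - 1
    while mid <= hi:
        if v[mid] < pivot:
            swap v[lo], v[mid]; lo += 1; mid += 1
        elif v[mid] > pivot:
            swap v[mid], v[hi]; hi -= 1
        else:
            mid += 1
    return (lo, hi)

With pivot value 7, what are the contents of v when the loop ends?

lo=0 mid=0 hi=6
11>7: swap(0,6), hi=5 ⇒ 4 8 9 7 6 5 11
4<7: swap(0,0), lo=1 mid=1 ⇒ 4 8 9 7 6 5 11
8>7: swap(1,5), hi=4 ⇒ 4 5 9 7 6 8 11
5<7: swap(1,1), lo=2 mid=2 ⇒ 4 5 9 7 6 8 11
9>7: swap(2,4), hi=3 ⇒ 4 5 6 7 9 8 11
6<7: swap(2,2), lo=3 mid=3 ⇒ 4 5 6 7 9 8 11
7=7: mid=4
done. lo=3 hi=3; v=4 5 6 7 9 8 11

4 5 6 7 9 8 11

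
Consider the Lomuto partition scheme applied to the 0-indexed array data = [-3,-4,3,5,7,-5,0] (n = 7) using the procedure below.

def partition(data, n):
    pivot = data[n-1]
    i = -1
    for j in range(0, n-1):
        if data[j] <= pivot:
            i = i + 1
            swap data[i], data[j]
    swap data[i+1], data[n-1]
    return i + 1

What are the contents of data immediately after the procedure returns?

[-3,-4,-5,0,7,3,5]

pivot=0, i=-1
j=0: -3≤0, i=0, swap(0,0) ⇒ [-3,-4,3,5,7,-5,0]
j=1: -4≤0, i=1, swap(1,1) ⇒ [-3,-4,3,5,7,-5,0]
j=2: 3>0, skip
j=3: 5>0, skip
j=4: 7>0, skip
j=5: -5≤0, i=2, swap(2,5) ⇒ [-3,-4,-5,5,7,3,0]
swap(3,6) ⇒ [-3,-4,-5,0,7,3,5]; return 3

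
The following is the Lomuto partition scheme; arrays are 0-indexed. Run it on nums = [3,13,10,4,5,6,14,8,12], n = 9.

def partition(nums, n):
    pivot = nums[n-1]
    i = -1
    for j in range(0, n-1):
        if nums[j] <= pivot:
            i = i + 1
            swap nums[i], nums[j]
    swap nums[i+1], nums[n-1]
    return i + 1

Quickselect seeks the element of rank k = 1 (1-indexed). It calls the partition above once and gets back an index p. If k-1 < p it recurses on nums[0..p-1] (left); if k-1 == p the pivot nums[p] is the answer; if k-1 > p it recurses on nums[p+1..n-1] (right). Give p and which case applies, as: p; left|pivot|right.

pivot = nums[8] = 12; i = -1
j=0: nums[0]=3 ≤ 12 → i=0, swap nums[0],nums[0] (no change) → [3,13,10,4,5,6,14,8,12]
j=1: nums[1]=13 > 12 → no swap
j=2: nums[2]=10 ≤ 12 → i=1, swap nums[1],nums[2] → [3,10,13,4,5,6,14,8,12]
j=3: nums[3]=4 ≤ 12 → i=2, swap nums[2],nums[3] → [3,10,4,13,5,6,14,8,12]
j=4: nums[4]=5 ≤ 12 → i=3, swap nums[3],nums[4] → [3,10,4,5,13,6,14,8,12]
j=5: nums[5]=6 ≤ 12 → i=4, swap nums[4],nums[5] → [3,10,4,5,6,13,14,8,12]
j=6: nums[6]=14 > 12 → no swap
j=7: nums[7]=8 ≤ 12 → i=5, swap nums[5],nums[7] → [3,10,4,5,6,8,14,13,12]
final swap nums[6],nums[8] → [3,10,4,5,6,8,12,13,14]; return 6
p = 6; k-1 = 0 < 6 ⇒ left

6; left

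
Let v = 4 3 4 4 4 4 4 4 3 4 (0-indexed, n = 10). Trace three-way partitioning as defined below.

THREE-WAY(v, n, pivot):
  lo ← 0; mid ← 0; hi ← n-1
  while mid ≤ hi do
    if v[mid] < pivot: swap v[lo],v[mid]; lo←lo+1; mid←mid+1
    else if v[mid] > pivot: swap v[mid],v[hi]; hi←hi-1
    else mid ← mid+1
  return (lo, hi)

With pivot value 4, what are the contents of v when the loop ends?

3 3 4 4 4 4 4 4 4 4

lo=0 mid=0 hi=9
4=4: mid=1
3<4: swap(0,1), lo=1 mid=2 ⇒ 3 4 4 4 4 4 4 4 3 4
4=4: mid=3
4=4: mid=4
4=4: mid=5
4=4: mid=6
4=4: mid=7
4=4: mid=8
3<4: swap(1,8), lo=2 mid=9 ⇒ 3 3 4 4 4 4 4 4 4 4
4=4: mid=10
done. lo=2 hi=9; v=3 3 4 4 4 4 4 4 4 4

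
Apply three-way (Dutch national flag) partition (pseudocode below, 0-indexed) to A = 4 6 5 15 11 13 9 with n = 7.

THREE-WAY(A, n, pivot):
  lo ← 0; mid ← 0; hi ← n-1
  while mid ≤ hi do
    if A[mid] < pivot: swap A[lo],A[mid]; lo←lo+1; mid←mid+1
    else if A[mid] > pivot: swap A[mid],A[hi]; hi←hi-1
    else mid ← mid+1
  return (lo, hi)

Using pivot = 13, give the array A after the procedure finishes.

lo=0 mid=0 hi=6
4<13: swap(0,0), lo=1 mid=1 ⇒ 4 6 5 15 11 13 9
6<13: swap(1,1), lo=2 mid=2 ⇒ 4 6 5 15 11 13 9
5<13: swap(2,2), lo=3 mid=3 ⇒ 4 6 5 15 11 13 9
15>13: swap(3,6), hi=5 ⇒ 4 6 5 9 11 13 15
9<13: swap(3,3), lo=4 mid=4 ⇒ 4 6 5 9 11 13 15
11<13: swap(4,4), lo=5 mid=5 ⇒ 4 6 5 9 11 13 15
13=13: mid=6
done. lo=5 hi=5; A=4 6 5 9 11 13 15

4 6 5 9 11 13 15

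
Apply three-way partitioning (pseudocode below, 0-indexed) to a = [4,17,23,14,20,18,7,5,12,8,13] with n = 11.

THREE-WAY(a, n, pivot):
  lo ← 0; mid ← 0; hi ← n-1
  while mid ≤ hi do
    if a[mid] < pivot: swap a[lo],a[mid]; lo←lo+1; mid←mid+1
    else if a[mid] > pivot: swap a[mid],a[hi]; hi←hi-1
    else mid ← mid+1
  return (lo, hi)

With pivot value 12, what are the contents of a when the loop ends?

[4,8,5,7,12,18,20,14,23,13,17]

pivot = 12; lo=0, mid=0, hi=10
a[mid]=4<12: swap a[0],a[0]; lo=1,mid=1 → [4,17,23,14,20,18,7,5,12,8,13]
a[mid]=17>12: swap a[1],a[10]; hi=9 → [4,13,23,14,20,18,7,5,12,8,17]
a[mid]=13>12: swap a[1],a[9]; hi=8 → [4,8,23,14,20,18,7,5,12,13,17]
a[mid]=8<12: swap a[1],a[1]; lo=2,mid=2 → [4,8,23,14,20,18,7,5,12,13,17]
a[mid]=23>12: swap a[2],a[8]; hi=7 → [4,8,12,14,20,18,7,5,23,13,17]
a[mid]=12=12: mid=3
a[mid]=14>12: swap a[3],a[7]; hi=6 → [4,8,12,5,20,18,7,14,23,13,17]
a[mid]=5<12: swap a[2],a[3]; lo=3,mid=4 → [4,8,5,12,20,18,7,14,23,13,17]
a[mid]=20>12: swap a[4],a[6]; hi=5 → [4,8,5,12,7,18,20,14,23,13,17]
a[mid]=7<12: swap a[3],a[4]; lo=4,mid=5 → [4,8,5,7,12,18,20,14,23,13,17]
a[mid]=18>12: swap a[5],a[5]; hi=4 → [4,8,5,7,12,18,20,14,23,13,17]
end: lo=4, hi=4; a = [4,8,5,7,12,18,20,14,23,13,17]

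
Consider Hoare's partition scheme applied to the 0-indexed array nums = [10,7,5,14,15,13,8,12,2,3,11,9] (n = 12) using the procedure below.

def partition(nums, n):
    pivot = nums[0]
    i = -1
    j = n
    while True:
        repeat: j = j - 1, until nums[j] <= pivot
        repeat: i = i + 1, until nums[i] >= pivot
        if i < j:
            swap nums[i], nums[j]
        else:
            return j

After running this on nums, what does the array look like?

[9,7,5,3,2,8,13,12,15,14,11,10]

pivot = nums[0] = 10; i = -1, j = 12
j→11 (nums[11]=9≤10), i→0 (nums[0]=10≥10); i<j, swap → [9,7,5,14,15,13,8,12,2,3,11,10]
j→9 (nums[9]=3≤10), i→3 (nums[3]=14≥10); i<j, swap → [9,7,5,3,15,13,8,12,2,14,11,10]
j→8 (nums[8]=2≤10), i→4 (nums[4]=15≥10); i<j, swap → [9,7,5,3,2,13,8,12,15,14,11,10]
j→6 (nums[6]=8≤10), i→5 (nums[5]=13≥10); i<j, swap → [9,7,5,3,2,8,13,12,15,14,11,10]
j→5, i→6; i≥j, return j=5. nums = [9,7,5,3,2,8,13,12,15,14,11,10]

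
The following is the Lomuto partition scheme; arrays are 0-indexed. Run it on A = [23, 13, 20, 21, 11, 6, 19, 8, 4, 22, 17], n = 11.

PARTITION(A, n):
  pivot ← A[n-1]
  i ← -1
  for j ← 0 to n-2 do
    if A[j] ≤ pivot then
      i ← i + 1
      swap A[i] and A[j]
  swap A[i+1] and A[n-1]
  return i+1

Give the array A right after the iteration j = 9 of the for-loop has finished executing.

pivot = A[10] = 17; i = -1
j=0: A[0]=23 > 17 → no swap
j=1: A[1]=13 ≤ 17 → i=0, swap A[0],A[1] → [13, 23, 20, 21, 11, 6, 19, 8, 4, 22, 17]
j=2: A[2]=20 > 17 → no swap
j=3: A[3]=21 > 17 → no swap
j=4: A[4]=11 ≤ 17 → i=1, swap A[1],A[4] → [13, 11, 20, 21, 23, 6, 19, 8, 4, 22, 17]
j=5: A[5]=6 ≤ 17 → i=2, swap A[2],A[5] → [13, 11, 6, 21, 23, 20, 19, 8, 4, 22, 17]
j=6: A[6]=19 > 17 → no swap
j=7: A[7]=8 ≤ 17 → i=3, swap A[3],A[7] → [13, 11, 6, 8, 23, 20, 19, 21, 4, 22, 17]
j=8: A[8]=4 ≤ 17 → i=4, swap A[4],A[8] → [13, 11, 6, 8, 4, 20, 19, 21, 23, 22, 17]
j=9: A[9]=22 > 17 → no swap
(after j=9) A = [13, 11, 6, 8, 4, 20, 19, 21, 23, 22, 17]

[13, 11, 6, 8, 4, 20, 19, 21, 23, 22, 17]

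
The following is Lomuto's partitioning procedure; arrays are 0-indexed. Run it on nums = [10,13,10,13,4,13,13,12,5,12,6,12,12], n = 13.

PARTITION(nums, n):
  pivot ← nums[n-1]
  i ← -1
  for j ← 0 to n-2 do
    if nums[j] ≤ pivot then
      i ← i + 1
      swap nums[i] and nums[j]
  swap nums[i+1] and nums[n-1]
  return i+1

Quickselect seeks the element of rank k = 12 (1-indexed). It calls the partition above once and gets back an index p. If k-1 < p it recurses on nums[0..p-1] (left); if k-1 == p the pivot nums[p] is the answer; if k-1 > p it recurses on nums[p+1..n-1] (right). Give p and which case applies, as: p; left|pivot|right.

pivot = nums[12] = 12; i = -1
j=0: nums[0]=10 ≤ 12 → i=0, swap nums[0],nums[0] (no change) → [10,13,10,13,4,13,13,12,5,12,6,12,12]
j=1: nums[1]=13 > 12 → no swap
j=2: nums[2]=10 ≤ 12 → i=1, swap nums[1],nums[2] → [10,10,13,13,4,13,13,12,5,12,6,12,12]
j=3: nums[3]=13 > 12 → no swap
j=4: nums[4]=4 ≤ 12 → i=2, swap nums[2],nums[4] → [10,10,4,13,13,13,13,12,5,12,6,12,12]
j=5: nums[5]=13 > 12 → no swap
j=6: nums[6]=13 > 12 → no swap
j=7: nums[7]=12 ≤ 12 → i=3, swap nums[3],nums[7] → [10,10,4,12,13,13,13,13,5,12,6,12,12]
j=8: nums[8]=5 ≤ 12 → i=4, swap nums[4],nums[8] → [10,10,4,12,5,13,13,13,13,12,6,12,12]
j=9: nums[9]=12 ≤ 12 → i=5, swap nums[5],nums[9] → [10,10,4,12,5,12,13,13,13,13,6,12,12]
j=10: nums[10]=6 ≤ 12 → i=6, swap nums[6],nums[10] → [10,10,4,12,5,12,6,13,13,13,13,12,12]
j=11: nums[11]=12 ≤ 12 → i=7, swap nums[7],nums[11] → [10,10,4,12,5,12,6,12,13,13,13,13,12]
final swap nums[8],nums[12] → [10,10,4,12,5,12,6,12,12,13,13,13,13]; return 8
p = 8; k-1 = 11 > 8 ⇒ right

8; right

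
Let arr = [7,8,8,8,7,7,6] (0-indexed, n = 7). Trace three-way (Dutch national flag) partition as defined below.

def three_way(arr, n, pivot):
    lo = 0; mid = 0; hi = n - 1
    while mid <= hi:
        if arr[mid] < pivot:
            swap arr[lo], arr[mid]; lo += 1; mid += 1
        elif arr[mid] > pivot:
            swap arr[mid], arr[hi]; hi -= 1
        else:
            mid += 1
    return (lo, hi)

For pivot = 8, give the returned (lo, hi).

(4, 6)

lo=0 mid=0 hi=6
7<8: swap(0,0), lo=1 mid=1 ⇒ [7,8,8,8,7,7,6]
8=8: mid=2
8=8: mid=3
8=8: mid=4
7<8: swap(1,4), lo=2 mid=5 ⇒ [7,7,8,8,8,7,6]
7<8: swap(2,5), lo=3 mid=6 ⇒ [7,7,7,8,8,8,6]
6<8: swap(3,6), lo=4 mid=7 ⇒ [7,7,7,6,8,8,8]
done. lo=4 hi=6; arr=[7,7,7,6,8,8,8]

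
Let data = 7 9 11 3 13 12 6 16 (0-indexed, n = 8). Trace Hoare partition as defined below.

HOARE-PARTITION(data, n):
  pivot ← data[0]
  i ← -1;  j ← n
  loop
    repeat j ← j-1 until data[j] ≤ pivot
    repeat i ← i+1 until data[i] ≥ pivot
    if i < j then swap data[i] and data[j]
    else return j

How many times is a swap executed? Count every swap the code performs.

2

pivot=7
j stops at 6 (6), i stops at 0 (7); swap ⇒ 6 9 11 3 13 12 7 16
j stops at 3 (3), i stops at 1 (9); swap ⇒ 6 3 11 9 13 12 7 16
j stops at 1, i stops at 2; i≥j ⇒ return 1. data=6 3 11 9 13 12 7 16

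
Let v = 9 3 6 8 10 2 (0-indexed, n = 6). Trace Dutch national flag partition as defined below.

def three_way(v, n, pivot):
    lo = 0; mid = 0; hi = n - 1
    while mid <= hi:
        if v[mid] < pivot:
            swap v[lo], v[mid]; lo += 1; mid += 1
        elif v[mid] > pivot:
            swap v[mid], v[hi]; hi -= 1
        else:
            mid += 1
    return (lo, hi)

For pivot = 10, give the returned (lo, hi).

(5, 5)

lo=0 mid=0 hi=5
9<10: swap(0,0), lo=1 mid=1 ⇒ 9 3 6 8 10 2
3<10: swap(1,1), lo=2 mid=2 ⇒ 9 3 6 8 10 2
6<10: swap(2,2), lo=3 mid=3 ⇒ 9 3 6 8 10 2
8<10: swap(3,3), lo=4 mid=4 ⇒ 9 3 6 8 10 2
10=10: mid=5
2<10: swap(4,5), lo=5 mid=6 ⇒ 9 3 6 8 2 10
done. lo=5 hi=5; v=9 3 6 8 2 10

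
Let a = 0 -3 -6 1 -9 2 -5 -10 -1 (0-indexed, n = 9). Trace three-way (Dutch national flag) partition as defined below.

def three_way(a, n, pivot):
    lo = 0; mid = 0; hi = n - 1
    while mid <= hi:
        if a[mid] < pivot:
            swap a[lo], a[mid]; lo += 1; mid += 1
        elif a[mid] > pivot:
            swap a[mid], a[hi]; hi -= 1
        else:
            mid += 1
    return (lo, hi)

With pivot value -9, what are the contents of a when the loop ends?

pivot = -9; lo=0, mid=0, hi=8
a[mid]=0>-9: swap a[0],a[8]; hi=7 → -1 -3 -6 1 -9 2 -5 -10 0
a[mid]=-1>-9: swap a[0],a[7]; hi=6 → -10 -3 -6 1 -9 2 -5 -1 0
a[mid]=-10<-9: swap a[0],a[0]; lo=1,mid=1 → -10 -3 -6 1 -9 2 -5 -1 0
a[mid]=-3>-9: swap a[1],a[6]; hi=5 → -10 -5 -6 1 -9 2 -3 -1 0
a[mid]=-5>-9: swap a[1],a[5]; hi=4 → -10 2 -6 1 -9 -5 -3 -1 0
a[mid]=2>-9: swap a[1],a[4]; hi=3 → -10 -9 -6 1 2 -5 -3 -1 0
a[mid]=-9=-9: mid=2
a[mid]=-6>-9: swap a[2],a[3]; hi=2 → -10 -9 1 -6 2 -5 -3 -1 0
a[mid]=1>-9: swap a[2],a[2]; hi=1 → -10 -9 1 -6 2 -5 -3 -1 0
end: lo=1, hi=1; a = -10 -9 1 -6 2 -5 -3 -1 0

-10 -9 1 -6 2 -5 -3 -1 0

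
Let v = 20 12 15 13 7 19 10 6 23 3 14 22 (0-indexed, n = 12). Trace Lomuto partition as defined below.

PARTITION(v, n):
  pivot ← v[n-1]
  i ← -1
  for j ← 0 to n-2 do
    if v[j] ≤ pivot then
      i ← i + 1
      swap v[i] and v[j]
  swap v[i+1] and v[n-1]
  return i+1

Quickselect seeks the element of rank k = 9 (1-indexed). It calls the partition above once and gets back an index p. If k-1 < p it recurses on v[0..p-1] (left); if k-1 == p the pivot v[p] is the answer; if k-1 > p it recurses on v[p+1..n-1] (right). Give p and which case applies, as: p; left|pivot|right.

10; left

pivot = v[11] = 22; i = -1
j=0: v[0]=20 ≤ 22 → i=0, swap v[0],v[0] (no change) → 20 12 15 13 7 19 10 6 23 3 14 22
j=1: v[1]=12 ≤ 22 → i=1, swap v[1],v[1] (no change) → 20 12 15 13 7 19 10 6 23 3 14 22
j=2: v[2]=15 ≤ 22 → i=2, swap v[2],v[2] (no change) → 20 12 15 13 7 19 10 6 23 3 14 22
j=3: v[3]=13 ≤ 22 → i=3, swap v[3],v[3] (no change) → 20 12 15 13 7 19 10 6 23 3 14 22
j=4: v[4]=7 ≤ 22 → i=4, swap v[4],v[4] (no change) → 20 12 15 13 7 19 10 6 23 3 14 22
j=5: v[5]=19 ≤ 22 → i=5, swap v[5],v[5] (no change) → 20 12 15 13 7 19 10 6 23 3 14 22
j=6: v[6]=10 ≤ 22 → i=6, swap v[6],v[6] (no change) → 20 12 15 13 7 19 10 6 23 3 14 22
j=7: v[7]=6 ≤ 22 → i=7, swap v[7],v[7] (no change) → 20 12 15 13 7 19 10 6 23 3 14 22
j=8: v[8]=23 > 22 → no swap
j=9: v[9]=3 ≤ 22 → i=8, swap v[8],v[9] → 20 12 15 13 7 19 10 6 3 23 14 22
j=10: v[10]=14 ≤ 22 → i=9, swap v[9],v[10] → 20 12 15 13 7 19 10 6 3 14 23 22
final swap v[10],v[11] → 20 12 15 13 7 19 10 6 3 14 22 23; return 10
p = 10; k-1 = 8 < 10 ⇒ left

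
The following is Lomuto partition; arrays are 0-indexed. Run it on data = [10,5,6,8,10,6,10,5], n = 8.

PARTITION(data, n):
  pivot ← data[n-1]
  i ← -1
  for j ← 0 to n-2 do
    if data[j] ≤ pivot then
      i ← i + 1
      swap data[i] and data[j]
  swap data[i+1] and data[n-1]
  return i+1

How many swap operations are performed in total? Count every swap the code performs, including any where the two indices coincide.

2

pivot=5, i=-1
j=0: 10>5, skip
j=1: 5≤5, i=0, swap(0,1) ⇒ [5,10,6,8,10,6,10,5]
j=2: 6>5, skip
j=3: 8>5, skip
j=4: 10>5, skip
j=5: 6>5, skip
j=6: 10>5, skip
swap(1,7) ⇒ [5,5,6,8,10,6,10,10]; return 1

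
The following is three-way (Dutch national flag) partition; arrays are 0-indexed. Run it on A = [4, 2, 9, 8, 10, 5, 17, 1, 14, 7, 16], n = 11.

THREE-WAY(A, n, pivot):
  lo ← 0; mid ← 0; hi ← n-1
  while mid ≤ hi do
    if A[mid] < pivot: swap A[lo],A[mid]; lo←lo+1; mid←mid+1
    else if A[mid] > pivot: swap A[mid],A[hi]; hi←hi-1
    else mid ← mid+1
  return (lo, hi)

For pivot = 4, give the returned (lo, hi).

lo=0 mid=0 hi=10
4=4: mid=1
2<4: swap(0,1), lo=1 mid=2 ⇒ [2, 4, 9, 8, 10, 5, 17, 1, 14, 7, 16]
9>4: swap(2,10), hi=9 ⇒ [2, 4, 16, 8, 10, 5, 17, 1, 14, 7, 9]
16>4: swap(2,9), hi=8 ⇒ [2, 4, 7, 8, 10, 5, 17, 1, 14, 16, 9]
7>4: swap(2,8), hi=7 ⇒ [2, 4, 14, 8, 10, 5, 17, 1, 7, 16, 9]
14>4: swap(2,7), hi=6 ⇒ [2, 4, 1, 8, 10, 5, 17, 14, 7, 16, 9]
1<4: swap(1,2), lo=2 mid=3 ⇒ [2, 1, 4, 8, 10, 5, 17, 14, 7, 16, 9]
8>4: swap(3,6), hi=5 ⇒ [2, 1, 4, 17, 10, 5, 8, 14, 7, 16, 9]
17>4: swap(3,5), hi=4 ⇒ [2, 1, 4, 5, 10, 17, 8, 14, 7, 16, 9]
5>4: swap(3,4), hi=3 ⇒ [2, 1, 4, 10, 5, 17, 8, 14, 7, 16, 9]
10>4: swap(3,3), hi=2 ⇒ [2, 1, 4, 10, 5, 17, 8, 14, 7, 16, 9]
done. lo=2 hi=2; A=[2, 1, 4, 10, 5, 17, 8, 14, 7, 16, 9]

(2, 2)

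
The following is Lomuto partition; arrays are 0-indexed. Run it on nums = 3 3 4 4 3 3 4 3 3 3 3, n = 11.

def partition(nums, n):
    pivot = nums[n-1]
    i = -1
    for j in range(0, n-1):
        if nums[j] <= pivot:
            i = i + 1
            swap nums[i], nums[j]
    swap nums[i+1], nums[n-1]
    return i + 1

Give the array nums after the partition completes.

3 3 3 3 3 3 3 3 4 4 4

pivot = nums[10] = 3; i = -1
j=0: nums[0]=3 ≤ 3 → i=0, swap nums[0],nums[0] (no change) → 3 3 4 4 3 3 4 3 3 3 3
j=1: nums[1]=3 ≤ 3 → i=1, swap nums[1],nums[1] (no change) → 3 3 4 4 3 3 4 3 3 3 3
j=2: nums[2]=4 > 3 → no swap
j=3: nums[3]=4 > 3 → no swap
j=4: nums[4]=3 ≤ 3 → i=2, swap nums[2],nums[4] → 3 3 3 4 4 3 4 3 3 3 3
j=5: nums[5]=3 ≤ 3 → i=3, swap nums[3],nums[5] → 3 3 3 3 4 4 4 3 3 3 3
j=6: nums[6]=4 > 3 → no swap
j=7: nums[7]=3 ≤ 3 → i=4, swap nums[4],nums[7] → 3 3 3 3 3 4 4 4 3 3 3
j=8: nums[8]=3 ≤ 3 → i=5, swap nums[5],nums[8] → 3 3 3 3 3 3 4 4 4 3 3
j=9: nums[9]=3 ≤ 3 → i=6, swap nums[6],nums[9] → 3 3 3 3 3 3 3 4 4 4 3
final swap nums[7],nums[10] → 3 3 3 3 3 3 3 3 4 4 4; return 7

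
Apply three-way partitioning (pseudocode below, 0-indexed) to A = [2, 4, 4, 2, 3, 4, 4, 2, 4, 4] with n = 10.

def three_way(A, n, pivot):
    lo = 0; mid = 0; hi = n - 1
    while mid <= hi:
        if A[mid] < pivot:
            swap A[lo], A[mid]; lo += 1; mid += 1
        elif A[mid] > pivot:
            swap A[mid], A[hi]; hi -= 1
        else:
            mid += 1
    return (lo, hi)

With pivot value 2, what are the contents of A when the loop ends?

[2, 2, 2, 3, 4, 4, 4, 4, 4, 4]

pivot = 2; lo=0, mid=0, hi=9
A[mid]=2=2: mid=1
A[mid]=4>2: swap A[1],A[9]; hi=8 → [2, 4, 4, 2, 3, 4, 4, 2, 4, 4]
A[mid]=4>2: swap A[1],A[8]; hi=7 → [2, 4, 4, 2, 3, 4, 4, 2, 4, 4]
A[mid]=4>2: swap A[1],A[7]; hi=6 → [2, 2, 4, 2, 3, 4, 4, 4, 4, 4]
A[mid]=2=2: mid=2
A[mid]=4>2: swap A[2],A[6]; hi=5 → [2, 2, 4, 2, 3, 4, 4, 4, 4, 4]
A[mid]=4>2: swap A[2],A[5]; hi=4 → [2, 2, 4, 2, 3, 4, 4, 4, 4, 4]
A[mid]=4>2: swap A[2],A[4]; hi=3 → [2, 2, 3, 2, 4, 4, 4, 4, 4, 4]
A[mid]=3>2: swap A[2],A[3]; hi=2 → [2, 2, 2, 3, 4, 4, 4, 4, 4, 4]
A[mid]=2=2: mid=3
end: lo=0, hi=2; A = [2, 2, 2, 3, 4, 4, 4, 4, 4, 4]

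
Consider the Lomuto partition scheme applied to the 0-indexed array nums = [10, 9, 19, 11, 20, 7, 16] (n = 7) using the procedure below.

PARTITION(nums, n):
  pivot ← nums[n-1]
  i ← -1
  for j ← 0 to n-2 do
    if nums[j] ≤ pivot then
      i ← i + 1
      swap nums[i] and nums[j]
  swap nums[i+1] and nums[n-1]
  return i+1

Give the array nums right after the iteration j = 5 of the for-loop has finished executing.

pivot=16, i=-1
j=0: 10≤16, i=0, swap(0,0) ⇒ [10, 9, 19, 11, 20, 7, 16]
j=1: 9≤16, i=1, swap(1,1) ⇒ [10, 9, 19, 11, 20, 7, 16]
j=2: 19>16, skip
j=3: 11≤16, i=2, swap(2,3) ⇒ [10, 9, 11, 19, 20, 7, 16]
j=4: 20>16, skip
j=5: 7≤16, i=3, swap(3,5) ⇒ [10, 9, 11, 7, 20, 19, 16]
(after j=5) nums = [10, 9, 11, 7, 20, 19, 16]

[10, 9, 11, 7, 20, 19, 16]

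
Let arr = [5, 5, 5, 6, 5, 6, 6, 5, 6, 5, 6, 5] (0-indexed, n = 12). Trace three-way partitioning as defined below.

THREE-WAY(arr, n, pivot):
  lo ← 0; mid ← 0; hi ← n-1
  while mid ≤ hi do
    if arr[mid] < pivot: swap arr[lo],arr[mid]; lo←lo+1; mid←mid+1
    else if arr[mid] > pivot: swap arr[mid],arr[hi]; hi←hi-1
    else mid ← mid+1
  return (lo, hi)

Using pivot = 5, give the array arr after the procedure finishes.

pivot = 5; lo=0, mid=0, hi=11
arr[mid]=5=5: mid=1
arr[mid]=5=5: mid=2
arr[mid]=5=5: mid=3
arr[mid]=6>5: swap arr[3],arr[11]; hi=10 → [5, 5, 5, 5, 5, 6, 6, 5, 6, 5, 6, 6]
arr[mid]=5=5: mid=4
arr[mid]=5=5: mid=5
arr[mid]=6>5: swap arr[5],arr[10]; hi=9 → [5, 5, 5, 5, 5, 6, 6, 5, 6, 5, 6, 6]
arr[mid]=6>5: swap arr[5],arr[9]; hi=8 → [5, 5, 5, 5, 5, 5, 6, 5, 6, 6, 6, 6]
arr[mid]=5=5: mid=6
arr[mid]=6>5: swap arr[6],arr[8]; hi=7 → [5, 5, 5, 5, 5, 5, 6, 5, 6, 6, 6, 6]
arr[mid]=6>5: swap arr[6],arr[7]; hi=6 → [5, 5, 5, 5, 5, 5, 5, 6, 6, 6, 6, 6]
arr[mid]=5=5: mid=7
end: lo=0, hi=6; arr = [5, 5, 5, 5, 5, 5, 5, 6, 6, 6, 6, 6]

[5, 5, 5, 5, 5, 5, 5, 6, 6, 6, 6, 6]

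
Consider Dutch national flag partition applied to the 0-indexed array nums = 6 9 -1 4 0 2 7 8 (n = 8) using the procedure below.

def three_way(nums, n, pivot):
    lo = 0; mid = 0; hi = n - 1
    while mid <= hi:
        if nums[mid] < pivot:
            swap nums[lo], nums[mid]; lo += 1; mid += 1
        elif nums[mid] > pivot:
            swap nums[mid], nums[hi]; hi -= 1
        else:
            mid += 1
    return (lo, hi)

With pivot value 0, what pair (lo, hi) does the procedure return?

(1, 1)

pivot = 0; lo=0, mid=0, hi=7
nums[mid]=6>0: swap nums[0],nums[7]; hi=6 → 8 9 -1 4 0 2 7 6
nums[mid]=8>0: swap nums[0],nums[6]; hi=5 → 7 9 -1 4 0 2 8 6
nums[mid]=7>0: swap nums[0],nums[5]; hi=4 → 2 9 -1 4 0 7 8 6
nums[mid]=2>0: swap nums[0],nums[4]; hi=3 → 0 9 -1 4 2 7 8 6
nums[mid]=0=0: mid=1
nums[mid]=9>0: swap nums[1],nums[3]; hi=2 → 0 4 -1 9 2 7 8 6
nums[mid]=4>0: swap nums[1],nums[2]; hi=1 → 0 -1 4 9 2 7 8 6
nums[mid]=-1<0: swap nums[0],nums[1]; lo=1,mid=2 → -1 0 4 9 2 7 8 6
end: lo=1, hi=1; nums = -1 0 4 9 2 7 8 6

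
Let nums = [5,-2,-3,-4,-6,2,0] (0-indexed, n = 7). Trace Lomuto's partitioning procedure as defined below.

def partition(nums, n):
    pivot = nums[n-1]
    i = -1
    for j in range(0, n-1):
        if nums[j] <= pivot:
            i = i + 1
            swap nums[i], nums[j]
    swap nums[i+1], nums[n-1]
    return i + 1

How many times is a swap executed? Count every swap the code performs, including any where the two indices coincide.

pivot=0, i=-1
j=0: 5>0, skip
j=1: -2≤0, i=0, swap(0,1) ⇒ [-2,5,-3,-4,-6,2,0]
j=2: -3≤0, i=1, swap(1,2) ⇒ [-2,-3,5,-4,-6,2,0]
j=3: -4≤0, i=2, swap(2,3) ⇒ [-2,-3,-4,5,-6,2,0]
j=4: -6≤0, i=3, swap(3,4) ⇒ [-2,-3,-4,-6,5,2,0]
j=5: 2>0, skip
swap(4,6) ⇒ [-2,-3,-4,-6,0,2,5]; return 4

5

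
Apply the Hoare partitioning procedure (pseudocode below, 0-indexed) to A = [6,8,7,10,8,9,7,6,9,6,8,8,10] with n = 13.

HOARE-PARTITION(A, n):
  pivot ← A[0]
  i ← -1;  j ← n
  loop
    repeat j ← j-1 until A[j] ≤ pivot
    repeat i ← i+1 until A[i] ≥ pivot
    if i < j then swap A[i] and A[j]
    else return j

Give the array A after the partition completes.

[6,6,7,10,8,9,7,8,9,6,8,8,10]

pivot = A[0] = 6; i = -1, j = 13
j→9 (A[9]=6≤6), i→0 (A[0]=6≥6); i<j, swap → [6,8,7,10,8,9,7,6,9,6,8,8,10]
j→7 (A[7]=6≤6), i→1 (A[1]=8≥6); i<j, swap → [6,6,7,10,8,9,7,8,9,6,8,8,10]
j→1, i→2; i≥j, return j=1. A = [6,6,7,10,8,9,7,8,9,6,8,8,10]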